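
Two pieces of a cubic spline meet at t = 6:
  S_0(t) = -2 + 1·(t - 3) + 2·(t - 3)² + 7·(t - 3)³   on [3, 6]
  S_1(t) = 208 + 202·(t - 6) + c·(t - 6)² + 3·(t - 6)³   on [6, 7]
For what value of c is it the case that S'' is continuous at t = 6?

S_0''(t) = 4 + 42·(t - 3), so S_0''(6) = 130. On the right, S_1''(6) = 2c, so c = 65.

65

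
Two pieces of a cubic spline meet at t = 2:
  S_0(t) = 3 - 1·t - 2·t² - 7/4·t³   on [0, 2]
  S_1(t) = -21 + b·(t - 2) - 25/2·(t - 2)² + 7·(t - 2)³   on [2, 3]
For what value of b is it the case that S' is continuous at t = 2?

-30

S_0'(t) = -1 - 4·t - 21/4·t², so S_0'(2) = -30. On the right, S_1'(2) = b, so b = -30.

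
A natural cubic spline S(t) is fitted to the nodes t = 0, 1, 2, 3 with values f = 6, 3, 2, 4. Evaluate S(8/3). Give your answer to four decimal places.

3.1358

Write m_i for S''(x_i). With h_i = 1, 1, 1 and divided differences Δ_i = -3, -1, 2, the continuity of S' gives the tridiagonal system
  1·m_0 + 4·m_1 + 1·m_2 = 6(Δ_1 - Δ_0) = 12
  1·m_1 + 4·m_2 + 1·m_3 = 6(Δ_2 - Δ_1) = 18
Natural end conditions: m_0 = m_3 = 0.
Forward elimination and back-substitution give m_0 = 0, m_1 = 2, m_2 = 4, m_3 = 0.
On [2, 3], S(t) = 2 + 2/3·(t - 2) + 2·(t - 2)² - 2/3·(t - 2)³.
With (t - 2) = 2/3: S(8/3) = 254/81.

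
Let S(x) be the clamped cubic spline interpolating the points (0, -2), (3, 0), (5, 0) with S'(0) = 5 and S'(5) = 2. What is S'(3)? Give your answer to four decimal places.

Let σ_i = S''(x_i). Step sizes h_i = 3, 2; slopes of the chords Δ_i = (y_(i+1) - y_i)/h_i = 2/3, 0.
  3·σ_0 + 10·σ_1 + 2·σ_2 = 6(Δ_1 - Δ_0) = -4
Clamped end conditions give two more equations: 2h_0·σ_0 + h_0·σ_1 = 6(Δ_0 - S'(0)) = -26 and h_1·σ_1 + 2h_1·σ_2 = 6(S'(5) - Δ_1) = 12.
Solving: σ_0 = -68/15, σ_1 = 2/5, σ_2 = 14/5.
On [3, 5], S'(x) = b_1 + 2c_1·(x - 3) + 3d_1·(x - 3)² with b_1 = Δ_1 - h_1(2σ_1 + σ_2)/6 = -6/5, c_1 = σ_1/2 = 1/5, d_1 = (σ_2 - σ_1)/(6h_1) = 1/5. So S'(3) = -6/5.

-1.2000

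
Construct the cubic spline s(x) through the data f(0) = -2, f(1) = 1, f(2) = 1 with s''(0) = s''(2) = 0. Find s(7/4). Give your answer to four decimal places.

Let M_i = s''(x_i). Step sizes h_i = 1, 1; slopes of the chords Δ_i = (y_(i+1) - y_i)/h_i = 3, 0.
  1·M_0 + 4·M_1 + 1·M_2 = 6(Δ_1 - Δ_0) = -18
Natural end conditions: M_0 = M_2 = 0.
Solving: M_0 = 0, M_1 = -9/2, M_2 = 0.
On [1, 2], s(x) = 1 + 3/2·(x - 1) - 9/4·(x - 1)² + 3/4·(x - 1)³.
With (x - 1) = 3/4: s(7/4) = 301/256.

1.1758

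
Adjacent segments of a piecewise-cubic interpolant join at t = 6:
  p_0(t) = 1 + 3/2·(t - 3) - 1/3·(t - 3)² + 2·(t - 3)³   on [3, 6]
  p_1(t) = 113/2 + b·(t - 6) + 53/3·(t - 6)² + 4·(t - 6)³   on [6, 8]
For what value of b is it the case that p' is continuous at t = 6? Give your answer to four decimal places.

p_0'(t) = 3/2 - 2/3·(t - 3) + 6·(t - 3)², so p_0'(6) = 107/2. On the right, p_1'(6) = b, so b = 107/2.

53.5000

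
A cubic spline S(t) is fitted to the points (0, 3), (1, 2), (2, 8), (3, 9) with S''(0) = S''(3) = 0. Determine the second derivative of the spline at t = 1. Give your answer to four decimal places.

Write m_i for S''(x_i). With h_i = 1, 1, 1 and divided differences Δ_i = -1, 6, 1, the continuity of S' gives the tridiagonal system
  1·m_0 + 4·m_1 + 1·m_2 = 6(Δ_1 - Δ_0) = 42
  1·m_1 + 4·m_2 + 1·m_3 = 6(Δ_2 - Δ_1) = -30
Natural end conditions: m_0 = m_3 = 0.
Hence m_0 = 0, m_1 = 66/5, m_2 = -54/5, m_3 = 0.

13.2000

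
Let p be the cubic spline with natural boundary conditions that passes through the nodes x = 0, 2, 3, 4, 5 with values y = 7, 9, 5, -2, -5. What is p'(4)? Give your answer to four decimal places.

-5.4419

Put M_i = p'' at the i-th knot. Here h = (2, 1, 1, 1) and Δ = (1, -4, -7, -3), so the interior equations h_(i-1)·M_(i-1) + 2(h_(i-1)+h_i)·M_i + h_i·M_(i+1) = 6(Δ_i − Δ_(i-1)) read
  2·M_0 + 6·M_1 + 1·M_2 = 6(Δ_1 - Δ_0) = -30
  1·M_1 + 4·M_2 + 1·M_3 = 6(Δ_2 - Δ_1) = -18
  1·M_2 + 4·M_3 + 1·M_4 = 6(Δ_3 - Δ_2) = 24
Natural end conditions: M_0 = M_4 = 0.
Hence M_0 = 0, M_1 = -177/43, M_2 = -228/43, M_3 = 315/43, M_4 = 0.
On [4, 5], p'(x) = b_3 + 2c_3·(x - 4) + 3d_3·(x - 4)² with b_3 = Δ_3 - h_3(2M_3 + M_4)/6 = -234/43, c_3 = M_3/2 = 315/86, d_3 = (M_4 - M_3)/(6h_3) = -105/86. So p'(4) = -234/43.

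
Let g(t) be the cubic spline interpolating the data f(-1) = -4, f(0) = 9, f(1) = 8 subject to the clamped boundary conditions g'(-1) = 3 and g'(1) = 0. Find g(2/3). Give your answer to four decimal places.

Let M_i = g''(x_i). Step sizes h_i = 1, 1; slopes of the chords Δ_i = (y_(i+1) - y_i)/h_i = 13, -1.
  1·M_0 + 4·M_1 + 1·M_2 = 6(Δ_1 - Δ_0) = -84
Clamped end conditions give two more equations: 2h_0·M_0 + h_0·M_1 = 6(Δ_0 - g'(-1)) = 60 and h_1·M_1 + 2h_1·M_2 = 6(g'(1) - Δ_1) = 6.
Forward elimination and back-substitution give M_0 = 99/2, M_1 = -39, M_2 = 45/2.
On [0, 1], g(t) = 9 + 33/4·t - 39/2·t² + 41/4·t³.
With t = 2/3: g(2/3) = 479/54.

8.8704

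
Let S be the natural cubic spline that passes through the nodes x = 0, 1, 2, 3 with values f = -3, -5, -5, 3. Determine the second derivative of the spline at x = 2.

12

Write M_i for S''(x_i). With h_i = 1, 1, 1 and divided differences Δ_i = -2, 0, 8, the continuity of S' gives the tridiagonal system
  1·M_0 + 4·M_1 + 1·M_2 = 6(Δ_1 - Δ_0) = 12
  1·M_1 + 4·M_2 + 1·M_3 = 6(Δ_2 - Δ_1) = 48
Natural end conditions: M_0 = M_3 = 0.
Forward elimination and back-substitution give M_0 = 0, M_1 = 0, M_2 = 12, M_3 = 0.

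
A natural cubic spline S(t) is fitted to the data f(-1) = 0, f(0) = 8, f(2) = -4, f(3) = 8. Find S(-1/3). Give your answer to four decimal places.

Put M_i = S'' at the i-th knot. Here h = (1, 2, 1) and Δ = (8, -6, 12), so the interior equations h_(i-1)·M_(i-1) + 2(h_(i-1)+h_i)·M_i + h_i·M_(i+1) = 6(Δ_i − Δ_(i-1)) read
  1·M_0 + 6·M_1 + 2·M_2 = 6(Δ_1 - Δ_0) = -84
  2·M_1 + 6·M_2 + 1·M_3 = 6(Δ_2 - Δ_1) = 108
Natural end conditions: M_0 = M_3 = 0.
Hence M_0 = 0, M_1 = -45/2, M_2 = 51/2, M_3 = 0.
On [-1, 0], S(t) = 0 + 47/4·(t + 1) + 0·(t + 1)² - 15/4·(t + 1)³.
With (t + 1) = 2/3: S(-1/3) = 121/18.

6.7222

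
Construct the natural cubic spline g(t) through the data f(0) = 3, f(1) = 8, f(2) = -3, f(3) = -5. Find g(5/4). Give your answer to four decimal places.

6.0344

Put M_i = g'' at the i-th knot. Here h = (1, 1, 1) and Δ = (5, -11, -2), so the interior equations h_(i-1)·M_(i-1) + 2(h_(i-1)+h_i)·M_i + h_i·M_(i+1) = 6(Δ_i − Δ_(i-1)) read
  1·M_0 + 4·M_1 + 1·M_2 = 6(Δ_1 - Δ_0) = -96
  1·M_1 + 4·M_2 + 1·M_3 = 6(Δ_2 - Δ_1) = 54
Natural end conditions: M_0 = M_3 = 0.
Solving the tridiagonal system: M_0 = 0, M_1 = -146/5, M_2 = 104/5, M_3 = 0.
On [1, 2], g(t) = 8 - 71/15·(t - 1) - 73/5·(t - 1)² + 25/3·(t - 1)³.
With (t - 1) = 1/4: g(5/4) = 1931/320.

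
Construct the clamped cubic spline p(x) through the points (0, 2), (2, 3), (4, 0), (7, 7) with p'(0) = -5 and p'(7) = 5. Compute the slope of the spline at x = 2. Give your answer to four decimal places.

With M_i denoting the second derivative at x_i, h_i = 2, 2, 3, and Δ_i = (y_(i+1) − y_i)/h_i = 1/2, -3/2, 7/3:
  2·M_0 + 8·M_1 + 2·M_2 = 6(Δ_1 - Δ_0) = -12
  2·M_1 + 10·M_2 + 3·M_3 = 6(Δ_2 - Δ_1) = 23
Clamped end conditions give two more equations: 2h_0·M_0 + h_0·M_1 = 6(Δ_0 - p'(0)) = 33 and h_2·M_2 + 2h_2·M_3 = 6(p'(7) - Δ_2) = 16.
Solving the tridiagonal system: M_0 = 396/37, M_1 = -363/74, M_2 = 108/37, M_3 = 134/111.
On [2, 4], p'(x) = b_1 + 2c_1·(x - 2) + 3d_1·(x - 2)² with b_1 = Δ_1 - h_1(2M_1 + M_2)/6 = 59/74, c_1 = M_1/2 = -363/148, d_1 = (M_2 - M_1)/(6h_1) = 193/296. So p'(2) = 59/74.

0.7973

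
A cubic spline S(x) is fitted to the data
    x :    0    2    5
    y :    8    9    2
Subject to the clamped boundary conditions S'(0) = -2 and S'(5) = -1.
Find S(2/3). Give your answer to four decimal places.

Let σ_i = S''(x_i). Step sizes h_i = 2, 3; slopes of the chords Δ_i = (y_(i+1) - y_i)/h_i = 1/2, -7/3.
  2·σ_0 + 10·σ_1 + 3·σ_2 = 6(Δ_1 - Δ_0) = -17
Clamped end conditions give two more equations: 2h_0·σ_0 + h_0·σ_1 = 6(Δ_0 - S'(0)) = 15 and h_1·σ_1 + 2h_1·σ_2 = 6(S'(5) - Δ_1) = 8.
Solving: σ_0 = 113/20, σ_1 = -19/5, σ_2 = 97/30.
On [0, 2], S(x) = 8 - 2·x + 113/40·x² - 63/80·x³.
With x = 2/3: S(2/3) = 346/45.

7.6889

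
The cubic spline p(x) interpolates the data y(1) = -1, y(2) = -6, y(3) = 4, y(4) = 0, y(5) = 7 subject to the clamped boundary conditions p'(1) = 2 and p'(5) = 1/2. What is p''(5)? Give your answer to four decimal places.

Put M_i = p'' at the i-th knot. Here h = (1, 1, 1, 1) and Δ = (-5, 10, -4, 7), so the interior equations h_(i-1)·M_(i-1) + 2(h_(i-1)+h_i)·M_i + h_i·M_(i+1) = 6(Δ_i − Δ_(i-1)) read
  1·M_0 + 4·M_1 + 1·M_2 = 6(Δ_1 - Δ_0) = 90
  1·M_1 + 4·M_2 + 1·M_3 = 6(Δ_2 - Δ_1) = -84
  1·M_2 + 4·M_3 + 1·M_4 = 6(Δ_3 - Δ_2) = 66
Clamped end conditions give two more equations: 2h_0·M_0 + h_0·M_1 = 6(Δ_0 - p'(1)) = -42 and h_3·M_3 + 2h_3·M_4 = 6(p'(5) - Δ_3) = -39.
Solving the tridiagonal system: M_0 = -2391/56, M_1 = 1215/28, M_2 = -327/8, M_3 = 1011/28, M_4 = -2103/56.

-37.5536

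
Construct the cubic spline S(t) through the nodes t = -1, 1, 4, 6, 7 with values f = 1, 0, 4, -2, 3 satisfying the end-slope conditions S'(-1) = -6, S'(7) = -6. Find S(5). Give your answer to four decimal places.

Let σ_i = S''(x_i). Step sizes h_i = 2, 3, 2, 1; slopes of the chords Δ_i = (y_(i+1) - y_i)/h_i = -1/2, 4/3, -3, 5.
  2·σ_0 + 10·σ_1 + 3·σ_2 = 6(Δ_1 - Δ_0) = 11
  3·σ_1 + 10·σ_2 + 2·σ_3 = 6(Δ_2 - Δ_1) = -26
  2·σ_2 + 6·σ_3 + 1·σ_4 = 6(Δ_3 - Δ_2) = 48
Clamped end conditions give two more equations: 2h_0·σ_0 + h_0·σ_1 = 6(Δ_0 - S'(-1)) = 33 and h_3·σ_3 + 2h_3·σ_4 = 6(S'(7) - Δ_3) = -66.
Solving the tridiagonal system: σ_0 = 2721/364, σ_1 = 141/91, σ_2 = -3539/546, σ_3 = 4664/273, σ_4 = -11341/273.
On [4, 6], S(t) = 4 - 398/91·(t - 4) - 3539/1092·(t - 4)² + 4289/2184·(t - 4)³.
With (t - 4) = 1: S(5) = -515/312.

-1.6506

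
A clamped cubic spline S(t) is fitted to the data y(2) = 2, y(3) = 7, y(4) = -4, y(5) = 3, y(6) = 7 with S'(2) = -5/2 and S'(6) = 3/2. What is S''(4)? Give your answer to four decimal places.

42.2500

Let M_i = S''(x_i). Step sizes h_i = 1, 1, 1, 1; slopes of the chords Δ_i = (y_(i+1) - y_i)/h_i = 5, -11, 7, 4.
  1·M_0 + 4·M_1 + 1·M_2 = 6(Δ_1 - Δ_0) = -96
  1·M_1 + 4·M_2 + 1·M_3 = 6(Δ_2 - Δ_1) = 108
  1·M_2 + 4·M_3 + 1·M_4 = 6(Δ_3 - Δ_2) = -18
Clamped end conditions give two more equations: 2h_0·M_0 + h_0·M_1 = 6(Δ_0 - S'(2)) = 45 and h_3·M_3 + 2h_3·M_4 = 6(S'(6) - Δ_3) = -15.
Solving: M_0 = 1273/28, M_1 = -643/14, M_2 = 169/4, M_3 = -211/14, M_4 = 1/28.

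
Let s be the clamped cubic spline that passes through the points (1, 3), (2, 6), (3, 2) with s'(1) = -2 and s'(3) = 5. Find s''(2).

-28

With M_i denoting the second derivative at x_i, h_i = 1, 1, and Δ_i = (y_(i+1) − y_i)/h_i = 3, -4:
  1·M_0 + 4·M_1 + 1·M_2 = 6(Δ_1 - Δ_0) = -42
Clamped end conditions give two more equations: 2h_0·M_0 + h_0·M_1 = 6(Δ_0 - s'(1)) = 30 and h_1·M_1 + 2h_1·M_2 = 6(s'(3) - Δ_1) = 54.
Hence M_0 = 29, M_1 = -28, M_2 = 41.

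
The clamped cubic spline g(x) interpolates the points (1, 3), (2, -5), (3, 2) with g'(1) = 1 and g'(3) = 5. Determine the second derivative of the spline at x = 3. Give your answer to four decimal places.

-26.5000

Write M_i for g''(x_i). With h_i = 1, 1 and divided differences Δ_i = -8, 7, the continuity of g' gives the tridiagonal system
  1·M_0 + 4·M_1 + 1·M_2 = 6(Δ_1 - Δ_0) = 90
Clamped end conditions give two more equations: 2h_0·M_0 + h_0·M_1 = 6(Δ_0 - g'(1)) = -54 and h_1·M_1 + 2h_1·M_2 = 6(g'(3) - Δ_1) = -12.
Solving the tridiagonal system: M_0 = -95/2, M_1 = 41, M_2 = -53/2.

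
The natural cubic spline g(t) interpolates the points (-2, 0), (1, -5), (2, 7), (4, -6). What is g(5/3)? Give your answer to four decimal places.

With M_i denoting the second derivative at x_i, h_i = 3, 1, 2, and Δ_i = (y_(i+1) − y_i)/h_i = -5/3, 12, -13/2:
  3·M_0 + 8·M_1 + 1·M_2 = 6(Δ_1 - Δ_0) = 82
  1·M_1 + 6·M_2 + 2·M_3 = 6(Δ_2 - Δ_1) = -111
Natural end conditions: M_0 = M_3 = 0.
Solving: M_0 = 0, M_1 = 603/47, M_2 = -970/47, M_3 = 0.
On [1, 2], g(t) = -5 + 1574/141·(t - 1) + 603/94·(t - 1)² - 1573/282·(t - 1)³.
With (t - 1) = 2/3: g(5/3) = 13859/3807.

3.6404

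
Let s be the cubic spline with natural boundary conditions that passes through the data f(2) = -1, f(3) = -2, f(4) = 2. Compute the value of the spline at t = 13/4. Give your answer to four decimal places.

Put M_i = s'' at the i-th knot. Here h = (1, 1) and Δ = (-1, 4), so the interior equations h_(i-1)·M_(i-1) + 2(h_(i-1)+h_i)·M_i + h_i·M_(i+1) = 6(Δ_i − Δ_(i-1)) read
  1·M_0 + 4·M_1 + 1·M_2 = 6(Δ_1 - Δ_0) = 30
Natural end conditions: M_0 = M_2 = 0.
Hence M_0 = 0, M_1 = 15/2, M_2 = 0.
On [3, 4], s(t) = -2 + 3/2·(t - 3) + 15/4·(t - 3)² - 5/4·(t - 3)³.
With (t - 3) = 1/4: s(13/4) = -361/256.

-1.4102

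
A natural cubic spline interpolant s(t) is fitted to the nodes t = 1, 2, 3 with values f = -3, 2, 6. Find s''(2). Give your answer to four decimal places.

With σ_i denoting the second derivative at x_i, h_i = 1, 1, and Δ_i = (y_(i+1) − y_i)/h_i = 5, 4:
  1·σ_0 + 4·σ_1 + 1·σ_2 = 6(Δ_1 - Δ_0) = -6
Natural end conditions: σ_0 = σ_2 = 0.
Solving: σ_0 = 0, σ_1 = -3/2, σ_2 = 0.

-1.5000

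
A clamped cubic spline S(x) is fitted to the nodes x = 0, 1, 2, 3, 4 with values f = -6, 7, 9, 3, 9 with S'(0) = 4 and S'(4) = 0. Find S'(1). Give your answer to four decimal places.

11.8393

Let M_i = S''(x_i). Step sizes h_i = 1, 1, 1, 1; slopes of the chords Δ_i = (y_(i+1) - y_i)/h_i = 13, 2, -6, 6.
  1·M_0 + 4·M_1 + 1·M_2 = 6(Δ_1 - Δ_0) = -66
  1·M_1 + 4·M_2 + 1·M_3 = 6(Δ_2 - Δ_1) = -48
  1·M_2 + 4·M_3 + 1·M_4 = 6(Δ_3 - Δ_2) = 72
Clamped end conditions give two more equations: 2h_0·M_0 + h_0·M_1 = 6(Δ_0 - S'(0)) = 54 and h_3·M_3 + 2h_3·M_4 = 6(S'(4) - Δ_3) = -36.
Solving: M_0 = 1073/28, M_1 = -317/14, M_2 = -55/4, M_3 = 415/14, M_4 = -919/28.
On [1, 2], S'(x) = b_1 + 2c_1·(x - 1) + 3d_1·(x - 1)² with b_1 = Δ_1 - h_1(2M_1 + M_2)/6 = 663/56, c_1 = M_1/2 = -317/28, d_1 = (M_2 - M_1)/(6h_1) = 83/56. So S'(1) = 663/56.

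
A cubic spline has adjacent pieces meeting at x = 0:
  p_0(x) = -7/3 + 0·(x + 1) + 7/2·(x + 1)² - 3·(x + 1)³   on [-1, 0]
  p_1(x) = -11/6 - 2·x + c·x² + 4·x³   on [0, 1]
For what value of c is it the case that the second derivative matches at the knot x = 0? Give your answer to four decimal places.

p_0''(x) = 7 - 18·(x + 1), so p_0''(0) = -11. On the right, p_1''(0) = 2c, so c = -11/2.

-5.5000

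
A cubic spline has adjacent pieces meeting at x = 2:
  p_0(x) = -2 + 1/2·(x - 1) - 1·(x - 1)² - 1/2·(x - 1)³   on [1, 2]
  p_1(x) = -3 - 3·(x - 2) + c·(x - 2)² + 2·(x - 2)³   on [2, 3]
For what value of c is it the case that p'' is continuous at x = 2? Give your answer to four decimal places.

p_0''(x) = -2 - 3·(x - 1), so p_0''(2) = -5. On the right, p_1''(2) = 2c, so c = -5/2.

-2.5000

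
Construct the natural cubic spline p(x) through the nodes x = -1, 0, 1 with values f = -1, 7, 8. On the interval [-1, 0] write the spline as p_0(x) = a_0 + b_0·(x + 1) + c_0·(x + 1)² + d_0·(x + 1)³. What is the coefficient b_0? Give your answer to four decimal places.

9.7500

Let M_i = p''(x_i). Step sizes h_i = 1, 1; slopes of the chords Δ_i = (y_(i+1) - y_i)/h_i = 8, 1.
  1·M_0 + 4·M_1 + 1·M_2 = 6(Δ_1 - Δ_0) = -42
Natural end conditions: M_0 = M_2 = 0.
Forward elimination and back-substitution give M_0 = 0, M_1 = -21/2, M_2 = 0.
On [-1, 0], with p_0(x) = a_0 + b_0·(x + 1) + c_0·(x + 1)² + d_0·(x + 1)³: c_0 = M_0/2 = 0, d_0 = (M_1 - M_0)/(6h_0) = -7/4, b_0 = Δ_0 - h_0(2M_0 + M_1)/6 = 39/4.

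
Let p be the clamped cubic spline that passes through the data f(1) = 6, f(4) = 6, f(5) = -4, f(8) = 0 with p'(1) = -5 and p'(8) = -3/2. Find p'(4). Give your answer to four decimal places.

-7.7545

Write M_i for p''(x_i). With h_i = 3, 1, 3 and divided differences Δ_i = 0, -10, 4/3, the continuity of p' gives the tridiagonal system
  3·M_0 + 8·M_1 + 1·M_2 = 6(Δ_1 - Δ_0) = -60
  1·M_1 + 8·M_2 + 3·M_3 = 6(Δ_2 - Δ_1) = 68
Clamped end conditions give two more equations: 2h_0·M_0 + h_0·M_1 = 6(Δ_0 - p'(1)) = 30 and h_2·M_2 + 2h_2·M_3 = 6(p'(8) - Δ_2) = -17.
Hence M_0 = 651/55, M_1 = -752/55, M_2 = 763/55, M_3 = -1612/165.
On [4, 5], p'(t) = b_1 + 2c_1·(t - 4) + 3d_1·(t - 4)² with b_1 = Δ_1 - h_1(2M_1 + M_2)/6 = -853/110, c_1 = M_1/2 = -376/55, d_1 = (M_2 - M_1)/(6h_1) = 101/22. So p'(4) = -853/110.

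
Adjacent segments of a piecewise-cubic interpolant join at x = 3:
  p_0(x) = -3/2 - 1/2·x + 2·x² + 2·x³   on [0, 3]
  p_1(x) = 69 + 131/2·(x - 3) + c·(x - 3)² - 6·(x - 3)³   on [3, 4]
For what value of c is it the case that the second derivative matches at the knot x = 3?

p_0''(x) = 4 + 12·x, so p_0''(3) = 40. On the right, p_1''(3) = 2c, so c = 20.

20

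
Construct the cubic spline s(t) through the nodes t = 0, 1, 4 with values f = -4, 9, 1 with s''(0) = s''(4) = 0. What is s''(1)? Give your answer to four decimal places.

-11.7500

Write M_i for s''(x_i). With h_i = 1, 3 and divided differences Δ_i = 13, -8/3, the continuity of s' gives the tridiagonal system
  1·M_0 + 8·M_1 + 3·M_2 = 6(Δ_1 - Δ_0) = -94
Natural end conditions: M_0 = M_2 = 0.
Hence M_0 = 0, M_1 = -47/4, M_2 = 0.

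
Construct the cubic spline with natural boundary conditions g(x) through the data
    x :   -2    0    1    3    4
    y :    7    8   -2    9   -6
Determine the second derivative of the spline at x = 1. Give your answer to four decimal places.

27.9677

Write M_i for g''(x_i). With h_i = 2, 1, 2, 1 and divided differences Δ_i = 1/2, -10, 11/2, -15, the continuity of g' gives the tridiagonal system
  2·M_0 + 6·M_1 + 1·M_2 = 6(Δ_1 - Δ_0) = -63
  1·M_1 + 6·M_2 + 2·M_3 = 6(Δ_2 - Δ_1) = 93
  2·M_2 + 6·M_3 + 1·M_4 = 6(Δ_3 - Δ_2) = -123
Natural end conditions: M_0 = M_4 = 0.
Solving the tridiagonal system: M_0 = 0, M_1 = -470/31, M_2 = 867/31, M_3 = -1849/62, M_4 = 0.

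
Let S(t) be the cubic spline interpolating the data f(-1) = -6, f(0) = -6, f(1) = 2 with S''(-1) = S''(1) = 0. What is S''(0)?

Let m_i = S''(x_i). Step sizes h_i = 1, 1; slopes of the chords Δ_i = (y_(i+1) - y_i)/h_i = 0, 8.
  1·m_0 + 4·m_1 + 1·m_2 = 6(Δ_1 - Δ_0) = 48
Natural end conditions: m_0 = m_2 = 0.
Hence m_0 = 0, m_1 = 12, m_2 = 0.

12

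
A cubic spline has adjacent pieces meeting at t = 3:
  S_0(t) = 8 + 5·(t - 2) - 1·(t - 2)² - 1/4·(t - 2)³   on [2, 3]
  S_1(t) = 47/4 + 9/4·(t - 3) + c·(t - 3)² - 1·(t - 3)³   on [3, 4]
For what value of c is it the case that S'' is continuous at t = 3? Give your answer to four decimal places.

-1.7500

S_0''(t) = -2 - 3/2·(t - 2), so S_0''(3) = -7/2. On the right, S_1''(3) = 2c, so c = -7/4.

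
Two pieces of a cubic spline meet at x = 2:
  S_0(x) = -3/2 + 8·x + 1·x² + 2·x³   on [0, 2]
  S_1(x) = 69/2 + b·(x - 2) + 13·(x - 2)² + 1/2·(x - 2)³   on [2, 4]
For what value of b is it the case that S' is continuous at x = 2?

36

S_0'(x) = 8 + 2·x + 6·x², so S_0'(2) = 36. On the right, S_1'(2) = b, so b = 36.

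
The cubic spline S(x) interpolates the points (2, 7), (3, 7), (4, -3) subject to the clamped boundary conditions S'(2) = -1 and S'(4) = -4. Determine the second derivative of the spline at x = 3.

-27

Write M_i for S''(x_i). With h_i = 1, 1 and divided differences Δ_i = 0, -10, the continuity of S' gives the tridiagonal system
  1·M_0 + 4·M_1 + 1·M_2 = 6(Δ_1 - Δ_0) = -60
Clamped end conditions give two more equations: 2h_0·M_0 + h_0·M_1 = 6(Δ_0 - S'(2)) = 6 and h_1·M_1 + 2h_1·M_2 = 6(S'(4) - Δ_1) = 36.
Forward elimination and back-substitution give M_0 = 33/2, M_1 = -27, M_2 = 63/2.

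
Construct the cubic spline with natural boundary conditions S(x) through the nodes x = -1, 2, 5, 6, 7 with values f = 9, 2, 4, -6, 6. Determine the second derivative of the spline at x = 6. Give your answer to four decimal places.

With M_i denoting the second derivative at x_i, h_i = 3, 3, 1, 1, and Δ_i = (y_(i+1) − y_i)/h_i = -7/3, 2/3, -10, 12:
  3·M_0 + 12·M_1 + 3·M_2 = 6(Δ_1 - Δ_0) = 18
  3·M_1 + 8·M_2 + 1·M_3 = 6(Δ_2 - Δ_1) = -64
  1·M_2 + 4·M_3 + 1·M_4 = 6(Δ_3 - Δ_2) = 132
Natural end conditions: M_0 = M_4 = 0.
Forward elimination and back-substitution give M_0 = 0, M_1 = 41/8, M_2 = -29/2, M_3 = 293/8, M_4 = 0.

36.6250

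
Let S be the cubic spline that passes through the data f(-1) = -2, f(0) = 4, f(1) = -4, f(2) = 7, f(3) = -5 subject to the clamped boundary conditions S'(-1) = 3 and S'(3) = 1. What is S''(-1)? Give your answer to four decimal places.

Put M_i = S'' at the i-th knot. Here h = (1, 1, 1, 1) and Δ = (6, -8, 11, -12), so the interior equations h_(i-1)·M_(i-1) + 2(h_(i-1)+h_i)·M_i + h_i·M_(i+1) = 6(Δ_i − Δ_(i-1)) read
  1·M_0 + 4·M_1 + 1·M_2 = 6(Δ_1 - Δ_0) = -84
  1·M_1 + 4·M_2 + 1·M_3 = 6(Δ_2 - Δ_1) = 114
  1·M_2 + 4·M_3 + 1·M_4 = 6(Δ_3 - Δ_2) = -138
Clamped end conditions give two more equations: 2h_0·M_0 + h_0·M_1 = 6(Δ_0 - S'(-1)) = 18 and h_3·M_3 + 2h_3·M_4 = 6(S'(3) - Δ_3) = 78.
Solving the tridiagonal system: M_0 = 121/4, M_1 = -85/2, M_2 = 223/4, M_3 = -133/2, M_4 = 289/4.

30.2500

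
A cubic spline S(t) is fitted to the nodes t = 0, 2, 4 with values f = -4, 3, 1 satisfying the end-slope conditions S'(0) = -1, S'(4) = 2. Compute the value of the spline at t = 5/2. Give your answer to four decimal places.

2.9570

Write m_i for S''(x_i). With h_i = 2, 2 and divided differences Δ_i = 7/2, -1, the continuity of S' gives the tridiagonal system
  2·m_0 + 8·m_1 + 2·m_2 = 6(Δ_1 - Δ_0) = -27
Clamped end conditions give two more equations: 2h_0·m_0 + h_0·m_1 = 6(Δ_0 - S'(0)) = 27 and h_1·m_1 + 2h_1·m_2 = 6(S'(4) - Δ_1) = 18.
Forward elimination and back-substitution give m_0 = 87/8, m_1 = -33/4, m_2 = 69/8.
On [2, 4], S(t) = 3 + 13/8·(t - 2) - 33/8·(t - 2)² + 45/32·(t - 2)³.
With (t - 2) = 1/2: S(5/2) = 757/256.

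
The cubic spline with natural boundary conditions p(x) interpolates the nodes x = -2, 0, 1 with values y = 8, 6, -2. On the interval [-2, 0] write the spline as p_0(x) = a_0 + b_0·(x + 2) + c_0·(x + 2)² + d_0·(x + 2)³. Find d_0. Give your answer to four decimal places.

-0.5833

Put m_i = p'' at the i-th knot. Here h = (2, 1) and Δ = (-1, -8), so the interior equations h_(i-1)·m_(i-1) + 2(h_(i-1)+h_i)·m_i + h_i·m_(i+1) = 6(Δ_i − Δ_(i-1)) read
  2·m_0 + 6·m_1 + 1·m_2 = 6(Δ_1 - Δ_0) = -42
Natural end conditions: m_0 = m_2 = 0.
Hence m_0 = 0, m_1 = -7, m_2 = 0.
On [-2, 0], with p_0(x) = a_0 + b_0·(x + 2) + c_0·(x + 2)² + d_0·(x + 2)³: c_0 = m_0/2 = 0, d_0 = (m_1 - m_0)/(6h_0) = -7/12, b_0 = Δ_0 - h_0(2m_0 + m_1)/6 = 4/3.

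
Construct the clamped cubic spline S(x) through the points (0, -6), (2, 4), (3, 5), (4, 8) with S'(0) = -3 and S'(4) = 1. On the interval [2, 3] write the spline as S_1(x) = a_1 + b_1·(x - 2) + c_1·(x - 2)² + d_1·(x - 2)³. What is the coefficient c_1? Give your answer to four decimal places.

-5.6364

With σ_i denoting the second derivative at x_i, h_i = 2, 1, 1, and Δ_i = (y_(i+1) − y_i)/h_i = 5, 1, 3:
  2·σ_0 + 6·σ_1 + 1·σ_2 = 6(Δ_1 - Δ_0) = -24
  1·σ_1 + 4·σ_2 + 1·σ_3 = 6(Δ_2 - Δ_1) = 12
Clamped end conditions give two more equations: 2h_0·σ_0 + h_0·σ_1 = 6(Δ_0 - S'(0)) = 48 and h_2·σ_2 + 2h_2·σ_3 = 6(S'(4) - Δ_2) = -12.
Solving: σ_0 = 194/11, σ_1 = -124/11, σ_2 = 92/11, σ_3 = -112/11.
On [2, 3], with S_1(x) = a_1 + b_1·(x - 2) + c_1·(x - 2)² + d_1·(x - 2)³: c_1 = σ_1/2 = -62/11, d_1 = (σ_2 - σ_1)/(6h_1) = 36/11, b_1 = Δ_1 - h_1(2σ_1 + σ_2)/6 = 37/11.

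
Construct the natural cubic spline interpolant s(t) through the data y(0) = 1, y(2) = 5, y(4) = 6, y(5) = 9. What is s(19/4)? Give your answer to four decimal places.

8.1275

Let M_i = s''(x_i). Step sizes h_i = 2, 2, 1; slopes of the chords Δ_i = (y_(i+1) - y_i)/h_i = 2, 1/2, 3.
  2·M_0 + 8·M_1 + 2·M_2 = 6(Δ_1 - Δ_0) = -9
  2·M_1 + 6·M_2 + 1·M_3 = 6(Δ_2 - Δ_1) = 15
Natural end conditions: M_0 = M_3 = 0.
Forward elimination and back-substitution give M_0 = 0, M_1 = -21/11, M_2 = 69/22, M_3 = 0.
On [4, 5], s(t) = 6 + 43/22·(t - 4) + 69/44·(t - 4)² - 23/44·(t - 4)³.
With (t - 4) = 3/4: s(19/4) = 22887/2816.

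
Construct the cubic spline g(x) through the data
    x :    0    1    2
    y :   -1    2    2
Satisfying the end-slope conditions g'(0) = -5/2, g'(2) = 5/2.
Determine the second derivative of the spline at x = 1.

Write m_i for g''(x_i). With h_i = 1, 1 and divided differences Δ_i = 3, 0, the continuity of g' gives the tridiagonal system
  1·m_0 + 4·m_1 + 1·m_2 = 6(Δ_1 - Δ_0) = -18
Clamped end conditions give two more equations: 2h_0·m_0 + h_0·m_1 = 6(Δ_0 - g'(0)) = 33 and h_1·m_1 + 2h_1·m_2 = 6(g'(2) - Δ_1) = 15.
Hence m_0 = 47/2, m_1 = -14, m_2 = 29/2.

-14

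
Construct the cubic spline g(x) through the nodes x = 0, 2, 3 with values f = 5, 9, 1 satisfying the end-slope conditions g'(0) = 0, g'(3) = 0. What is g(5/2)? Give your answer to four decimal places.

4.1250

Let M_i = g''(x_i). Step sizes h_i = 2, 1; slopes of the chords Δ_i = (y_(i+1) - y_i)/h_i = 2, -8.
  2·M_0 + 6·M_1 + 1·M_2 = 6(Δ_1 - Δ_0) = -60
Clamped end conditions give two more equations: 2h_0·M_0 + h_0·M_1 = 6(Δ_0 - g'(0)) = 12 and h_1·M_1 + 2h_1·M_2 = 6(g'(3) - Δ_1) = 48.
Hence M_0 = 13, M_1 = -20, M_2 = 34.
On [2, 3], g(x) = 9 - 7·(x - 2) - 10·(x - 2)² + 9·(x - 2)³.
With (x - 2) = 1/2: g(5/2) = 33/8.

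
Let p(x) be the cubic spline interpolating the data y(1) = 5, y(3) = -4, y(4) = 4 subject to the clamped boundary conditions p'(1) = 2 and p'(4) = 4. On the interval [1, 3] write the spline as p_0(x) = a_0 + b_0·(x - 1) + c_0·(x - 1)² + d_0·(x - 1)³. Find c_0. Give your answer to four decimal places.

-10.7917

Write σ_i for p''(x_i). With h_i = 2, 1 and divided differences Δ_i = -9/2, 8, the continuity of p' gives the tridiagonal system
  2·σ_0 + 6·σ_1 + 1·σ_2 = 6(Δ_1 - Δ_0) = 75
Clamped end conditions give two more equations: 2h_0·σ_0 + h_0·σ_1 = 6(Δ_0 - p'(1)) = -39 and h_1·σ_1 + 2h_1·σ_2 = 6(p'(4) - Δ_1) = -24.
Hence σ_0 = -259/12, σ_1 = 71/3, σ_2 = -143/6.
On [1, 3], with p_0(x) = a_0 + b_0·(x - 1) + c_0·(x - 1)² + d_0·(x - 1)³: c_0 = σ_0/2 = -259/24, d_0 = (σ_1 - σ_0)/(6h_0) = 181/48, b_0 = Δ_0 - h_0(2σ_0 + σ_1)/6 = 2.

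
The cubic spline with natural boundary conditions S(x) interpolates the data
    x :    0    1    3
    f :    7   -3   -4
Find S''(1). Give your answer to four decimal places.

9.5000

Write m_i for S''(x_i). With h_i = 1, 2 and divided differences Δ_i = -10, -1/2, the continuity of S' gives the tridiagonal system
  1·m_0 + 6·m_1 + 2·m_2 = 6(Δ_1 - Δ_0) = 57
Natural end conditions: m_0 = m_2 = 0.
Solving the tridiagonal system: m_0 = 0, m_1 = 19/2, m_2 = 0.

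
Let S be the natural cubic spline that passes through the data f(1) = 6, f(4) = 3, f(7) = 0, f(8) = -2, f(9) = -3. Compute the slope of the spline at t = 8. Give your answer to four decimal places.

Let M_i = S''(x_i). Step sizes h_i = 3, 3, 1, 1; slopes of the chords Δ_i = (y_(i+1) - y_i)/h_i = -1, -1, -2, -1.
  3·M_0 + 12·M_1 + 3·M_2 = 6(Δ_1 - Δ_0) = 0
  3·M_1 + 8·M_2 + 1·M_3 = 6(Δ_2 - Δ_1) = -6
  1·M_2 + 4·M_3 + 1·M_4 = 6(Δ_3 - Δ_2) = 6
Natural end conditions: M_0 = M_4 = 0.
Solving: M_0 = 0, M_1 = 15/56, M_2 = -15/14, M_3 = 99/56, M_4 = 0.
On [8, 9], S'(t) = b_3 + 2c_3·(t - 8) + 3d_3·(t - 8)² with b_3 = Δ_3 - h_3(2M_3 + M_4)/6 = -89/56, c_3 = M_3/2 = 99/112, d_3 = (M_4 - M_3)/(6h_3) = -33/112. So S'(8) = -89/56.

-1.5893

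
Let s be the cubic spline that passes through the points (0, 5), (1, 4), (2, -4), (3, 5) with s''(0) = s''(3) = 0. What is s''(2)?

30

With M_i denoting the second derivative at x_i, h_i = 1, 1, 1, and Δ_i = (y_(i+1) − y_i)/h_i = -1, -8, 9:
  1·M_0 + 4·M_1 + 1·M_2 = 6(Δ_1 - Δ_0) = -42
  1·M_1 + 4·M_2 + 1·M_3 = 6(Δ_2 - Δ_1) = 102
Natural end conditions: M_0 = M_3 = 0.
Forward elimination and back-substitution give M_0 = 0, M_1 = -18, M_2 = 30, M_3 = 0.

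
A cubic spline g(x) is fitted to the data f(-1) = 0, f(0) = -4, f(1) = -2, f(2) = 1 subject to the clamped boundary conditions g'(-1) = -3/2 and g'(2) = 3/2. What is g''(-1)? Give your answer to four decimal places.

Write M_i for g''(x_i). With h_i = 1, 1, 1 and divided differences Δ_i = -4, 2, 3, the continuity of g' gives the tridiagonal system
  1·M_0 + 4·M_1 + 1·M_2 = 6(Δ_1 - Δ_0) = 36
  1·M_1 + 4·M_2 + 1·M_3 = 6(Δ_2 - Δ_1) = 6
Clamped end conditions give two more equations: 2h_0·M_0 + h_0·M_1 = 6(Δ_0 - g'(-1)) = -15 and h_2·M_2 + 2h_2·M_3 = 6(g'(2) - Δ_2) = -9.
Hence M_0 = -69/5, M_1 = 63/5, M_2 = -3/5, M_3 = -21/5.

-13.8000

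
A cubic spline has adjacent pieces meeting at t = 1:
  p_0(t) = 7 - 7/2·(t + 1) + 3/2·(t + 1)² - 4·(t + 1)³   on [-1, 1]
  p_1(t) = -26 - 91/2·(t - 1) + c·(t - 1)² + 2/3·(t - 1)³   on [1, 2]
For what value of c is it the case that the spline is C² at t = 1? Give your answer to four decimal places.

-22.5000

p_0''(t) = 3 - 24·(t + 1), so p_0''(1) = -45. On the right, p_1''(1) = 2c, so c = -45/2.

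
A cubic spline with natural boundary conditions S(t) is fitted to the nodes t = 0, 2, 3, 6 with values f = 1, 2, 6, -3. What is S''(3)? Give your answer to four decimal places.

-5.8085

Put M_i = S'' at the i-th knot. Here h = (2, 1, 3) and Δ = (1/2, 4, -3), so the interior equations h_(i-1)·M_(i-1) + 2(h_(i-1)+h_i)·M_i + h_i·M_(i+1) = 6(Δ_i − Δ_(i-1)) read
  2·M_0 + 6·M_1 + 1·M_2 = 6(Δ_1 - Δ_0) = 21
  1·M_1 + 8·M_2 + 3·M_3 = 6(Δ_2 - Δ_1) = -42
Natural end conditions: M_0 = M_3 = 0.
Solving the tridiagonal system: M_0 = 0, M_1 = 210/47, M_2 = -273/47, M_3 = 0.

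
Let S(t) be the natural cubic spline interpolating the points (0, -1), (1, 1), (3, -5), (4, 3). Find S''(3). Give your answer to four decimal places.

14.2500

With M_i denoting the second derivative at x_i, h_i = 1, 2, 1, and Δ_i = (y_(i+1) − y_i)/h_i = 2, -3, 8:
  1·M_0 + 6·M_1 + 2·M_2 = 6(Δ_1 - Δ_0) = -30
  2·M_1 + 6·M_2 + 1·M_3 = 6(Δ_2 - Δ_1) = 66
Natural end conditions: M_0 = M_3 = 0.
Solving: M_0 = 0, M_1 = -39/4, M_2 = 57/4, M_3 = 0.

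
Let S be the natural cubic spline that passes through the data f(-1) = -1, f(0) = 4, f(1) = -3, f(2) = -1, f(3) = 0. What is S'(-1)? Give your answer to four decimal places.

With m_i denoting the second derivative at x_i, h_i = 1, 1, 1, 1, and Δ_i = (y_(i+1) − y_i)/h_i = 5, -7, 2, 1:
  1·m_0 + 4·m_1 + 1·m_2 = 6(Δ_1 - Δ_0) = -72
  1·m_1 + 4·m_2 + 1·m_3 = 6(Δ_2 - Δ_1) = 54
  1·m_2 + 4·m_3 + 1·m_4 = 6(Δ_3 - Δ_2) = -6
Natural end conditions: m_0 = m_4 = 0.
Forward elimination and back-substitution give m_0 = 0, m_1 = -93/4, m_2 = 21, m_3 = -27/4, m_4 = 0.
On [-1, 0], S'(t) = b_0 + 2c_0·(t + 1) + 3d_0·(t + 1)² with b_0 = Δ_0 - h_0(2m_0 + m_1)/6 = 71/8, c_0 = m_0/2 = 0, d_0 = (m_1 - m_0)/(6h_0) = -31/8. So S'(-1) = 71/8.

8.8750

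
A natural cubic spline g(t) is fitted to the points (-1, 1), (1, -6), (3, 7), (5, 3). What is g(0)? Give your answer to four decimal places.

With m_i denoting the second derivative at x_i, h_i = 2, 2, 2, and Δ_i = (y_(i+1) − y_i)/h_i = -7/2, 13/2, -2:
  2·m_0 + 8·m_1 + 2·m_2 = 6(Δ_1 - Δ_0) = 60
  2·m_1 + 8·m_2 + 2·m_3 = 6(Δ_2 - Δ_1) = -51
Natural end conditions: m_0 = m_3 = 0.
Forward elimination and back-substitution give m_0 = 0, m_1 = 97/10, m_2 = -44/5, m_3 = 0.
On [-1, 1], g(t) = 1 - 101/15·(t + 1) + 0·(t + 1)² + 97/120·(t + 1)³.
With (t + 1) = 1: g(0) = -197/40.

-4.9250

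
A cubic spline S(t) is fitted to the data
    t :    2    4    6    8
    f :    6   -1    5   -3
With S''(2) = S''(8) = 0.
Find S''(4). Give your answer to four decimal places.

Put m_i = S'' at the i-th knot. Here h = (2, 2, 2) and Δ = (-7/2, 3, -4), so the interior equations h_(i-1)·m_(i-1) + 2(h_(i-1)+h_i)·m_i + h_i·m_(i+1) = 6(Δ_i − Δ_(i-1)) read
  2·m_0 + 8·m_1 + 2·m_2 = 6(Δ_1 - Δ_0) = 39
  2·m_1 + 8·m_2 + 2·m_3 = 6(Δ_2 - Δ_1) = -42
Natural end conditions: m_0 = m_3 = 0.
Forward elimination and back-substitution give m_0 = 0, m_1 = 33/5, m_2 = -69/10, m_3 = 0.

6.6000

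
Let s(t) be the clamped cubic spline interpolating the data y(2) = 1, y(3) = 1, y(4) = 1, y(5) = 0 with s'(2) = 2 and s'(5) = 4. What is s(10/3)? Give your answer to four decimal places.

Let M_i = s''(x_i). Step sizes h_i = 1, 1, 1; slopes of the chords Δ_i = (y_(i+1) - y_i)/h_i = 0, 0, -1.
  1·M_0 + 4·M_1 + 1·M_2 = 6(Δ_1 - Δ_0) = 0
  1·M_1 + 4·M_2 + 1·M_3 = 6(Δ_2 - Δ_1) = -6
Clamped end conditions give two more equations: 2h_0·M_0 + h_0·M_1 = 6(Δ_0 - s'(2)) = -12 and h_2·M_2 + 2h_2·M_3 = 6(s'(5) - Δ_2) = 30.
Hence M_0 = -118/15, M_1 = 56/15, M_2 = -106/15, M_3 = 278/15.
On [3, 4], s(t) = 1 - 1/15·(t - 3) + 28/15·(t - 3)² - 9/5·(t - 3)³.
With (t - 3) = 1/3: s(10/3) = 151/135.

1.1185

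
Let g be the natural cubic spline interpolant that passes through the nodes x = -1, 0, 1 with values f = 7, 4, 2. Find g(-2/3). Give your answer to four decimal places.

Let m_i = g''(x_i). Step sizes h_i = 1, 1; slopes of the chords Δ_i = (y_(i+1) - y_i)/h_i = -3, -2.
  1·m_0 + 4·m_1 + 1·m_2 = 6(Δ_1 - Δ_0) = 6
Natural end conditions: m_0 = m_2 = 0.
Forward elimination and back-substitution give m_0 = 0, m_1 = 3/2, m_2 = 0.
On [-1, 0], g(x) = 7 - 13/4·(x + 1) + 0·(x + 1)² + 1/4·(x + 1)³.
With (x + 1) = 1/3: g(-2/3) = 160/27.

5.9259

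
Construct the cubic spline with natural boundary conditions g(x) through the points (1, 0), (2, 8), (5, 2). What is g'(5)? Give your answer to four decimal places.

Let M_i = g''(x_i). Step sizes h_i = 1, 3; slopes of the chords Δ_i = (y_(i+1) - y_i)/h_i = 8, -2.
  1·M_0 + 8·M_1 + 3·M_2 = 6(Δ_1 - Δ_0) = -60
Natural end conditions: M_0 = M_2 = 0.
Solving: M_0 = 0, M_1 = -15/2, M_2 = 0.
On [2, 5], g'(x) = b_1 + 2c_1·(x - 2) + 3d_1·(x - 2)² with b_1 = Δ_1 - h_1(2M_1 + M_2)/6 = 11/2, c_1 = M_1/2 = -15/4, d_1 = (M_2 - M_1)/(6h_1) = 5/12. So g'(5) = -23/4.

-5.7500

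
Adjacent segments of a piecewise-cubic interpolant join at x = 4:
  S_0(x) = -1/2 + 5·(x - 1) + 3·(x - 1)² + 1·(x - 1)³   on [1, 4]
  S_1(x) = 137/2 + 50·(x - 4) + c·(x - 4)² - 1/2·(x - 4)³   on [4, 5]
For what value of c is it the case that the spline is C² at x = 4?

12

S_0''(x) = 6 + 6·(x - 1), so S_0''(4) = 24. On the right, S_1''(4) = 2c, so c = 12.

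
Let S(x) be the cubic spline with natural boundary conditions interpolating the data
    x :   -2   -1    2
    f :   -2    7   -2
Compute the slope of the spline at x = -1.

Put m_i = S'' at the i-th knot. Here h = (1, 3) and Δ = (9, -3), so the interior equations h_(i-1)·m_(i-1) + 2(h_(i-1)+h_i)·m_i + h_i·m_(i+1) = 6(Δ_i − Δ_(i-1)) read
  1·m_0 + 8·m_1 + 3·m_2 = 6(Δ_1 - Δ_0) = -72
Natural end conditions: m_0 = m_2 = 0.
Solving: m_0 = 0, m_1 = -9, m_2 = 0.
On [-1, 2], S'(x) = b_1 + 2c_1·(x + 1) + 3d_1·(x + 1)² with b_1 = Δ_1 - h_1(2m_1 + m_2)/6 = 6, c_1 = m_1/2 = -9/2, d_1 = (m_2 - m_1)/(6h_1) = 1/2. So S'(-1) = 6.

6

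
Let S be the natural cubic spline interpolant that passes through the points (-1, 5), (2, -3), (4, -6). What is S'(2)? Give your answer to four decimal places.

Let m_i = S''(x_i). Step sizes h_i = 3, 2; slopes of the chords Δ_i = (y_(i+1) - y_i)/h_i = -8/3, -3/2.
  3·m_0 + 10·m_1 + 2·m_2 = 6(Δ_1 - Δ_0) = 7
Natural end conditions: m_0 = m_2 = 0.
Solving: m_0 = 0, m_1 = 7/10, m_2 = 0.
On [2, 4], S'(x) = b_1 + 2c_1·(x - 2) + 3d_1·(x - 2)² with b_1 = Δ_1 - h_1(2m_1 + m_2)/6 = -59/30, c_1 = m_1/2 = 7/20, d_1 = (m_2 - m_1)/(6h_1) = -7/120. So S'(2) = -59/30.

-1.9667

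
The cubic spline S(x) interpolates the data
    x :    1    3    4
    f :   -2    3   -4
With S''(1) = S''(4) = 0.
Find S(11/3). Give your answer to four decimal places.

Write M_i for S''(x_i). With h_i = 2, 1 and divided differences Δ_i = 5/2, -7, the continuity of S' gives the tridiagonal system
  2·M_0 + 6·M_1 + 1·M_2 = 6(Δ_1 - Δ_0) = -57
Natural end conditions: M_0 = M_2 = 0.
Hence M_0 = 0, M_1 = -19/2, M_2 = 0.
On [3, 4], S(x) = 3 - 23/6·(x - 3) - 19/4·(x - 3)² + 19/12·(x - 3)³.
With (x - 3) = 2/3: S(11/3) = -97/81.

-1.1975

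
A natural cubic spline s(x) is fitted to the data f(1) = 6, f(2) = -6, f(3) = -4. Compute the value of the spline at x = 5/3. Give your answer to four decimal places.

-3.2963

Let M_i = s''(x_i). Step sizes h_i = 1, 1; slopes of the chords Δ_i = (y_(i+1) - y_i)/h_i = -12, 2.
  1·M_0 + 4·M_1 + 1·M_2 = 6(Δ_1 - Δ_0) = 84
Natural end conditions: M_0 = M_2 = 0.
Solving: M_0 = 0, M_1 = 21, M_2 = 0.
On [1, 2], s(x) = 6 - 31/2·(x - 1) + 0·(x - 1)² + 7/2·(x - 1)³.
With (x - 1) = 2/3: s(5/3) = -89/27.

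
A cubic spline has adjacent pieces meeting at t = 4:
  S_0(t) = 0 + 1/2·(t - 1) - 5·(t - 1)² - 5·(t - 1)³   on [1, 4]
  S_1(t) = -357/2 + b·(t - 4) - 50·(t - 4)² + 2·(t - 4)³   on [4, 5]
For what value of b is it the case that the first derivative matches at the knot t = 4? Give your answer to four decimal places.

S_0'(t) = 1/2 - 10·(t - 1) - 15·(t - 1)², so S_0'(4) = -329/2. On the right, S_1'(4) = b, so b = -329/2.

-164.5000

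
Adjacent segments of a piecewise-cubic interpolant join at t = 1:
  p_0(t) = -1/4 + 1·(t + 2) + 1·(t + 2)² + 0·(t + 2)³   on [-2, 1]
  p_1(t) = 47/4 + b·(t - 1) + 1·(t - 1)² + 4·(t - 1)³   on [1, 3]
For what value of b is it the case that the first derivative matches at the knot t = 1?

7

p_0'(t) = 1 + 2·(t + 2) + 0·(t + 2)², so p_0'(1) = 7. On the right, p_1'(1) = b, so b = 7.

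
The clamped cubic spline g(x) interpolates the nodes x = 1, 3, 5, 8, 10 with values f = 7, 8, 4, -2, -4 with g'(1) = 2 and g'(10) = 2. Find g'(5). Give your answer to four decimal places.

-2.2288

With M_i denoting the second derivative at x_i, h_i = 2, 2, 3, 2, and Δ_i = (y_(i+1) − y_i)/h_i = 1/2, -2, -2, -1:
  2·M_0 + 8·M_1 + 2·M_2 = 6(Δ_1 - Δ_0) = -15
  2·M_1 + 10·M_2 + 3·M_3 = 6(Δ_2 - Δ_1) = 0
  3·M_2 + 10·M_3 + 2·M_4 = 6(Δ_3 - Δ_2) = 6
Clamped end conditions give two more equations: 2h_0·M_0 + h_0·M_1 = 6(Δ_0 - g'(1)) = -9 and h_3·M_3 + 2h_3·M_4 = 6(g'(10) - Δ_3) = 18.
Forward elimination and back-substitution give M_0 = -169/118, M_1 = -193/118, M_2 = 28/59, M_3 = -29/59, M_4 = 280/59.
On [5, 8], g'(x) = b_2 + 2c_2·(x - 5) + 3d_2·(x - 5)² with b_2 = Δ_2 - h_2(2M_2 + M_3)/6 = -263/118, c_2 = M_2/2 = 14/59, d_2 = (M_3 - M_2)/(6h_2) = -19/354. So g'(5) = -263/118.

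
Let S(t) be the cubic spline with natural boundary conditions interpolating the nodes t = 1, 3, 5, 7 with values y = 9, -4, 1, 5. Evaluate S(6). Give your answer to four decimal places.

3.5500

Write M_i for S''(x_i). With h_i = 2, 2, 2 and divided differences Δ_i = -13/2, 5/2, 2, the continuity of S' gives the tridiagonal system
  2·M_0 + 8·M_1 + 2·M_2 = 6(Δ_1 - Δ_0) = 54
  2·M_1 + 8·M_2 + 2·M_3 = 6(Δ_2 - Δ_1) = -3
Natural end conditions: M_0 = M_3 = 0.
Hence M_0 = 0, M_1 = 73/10, M_2 = -11/5, M_3 = 0.
On [5, 7], S(t) = 1 + 52/15·(t - 5) - 11/10·(t - 5)² + 11/60·(t - 5)³.
With (t - 5) = 1: S(6) = 71/20.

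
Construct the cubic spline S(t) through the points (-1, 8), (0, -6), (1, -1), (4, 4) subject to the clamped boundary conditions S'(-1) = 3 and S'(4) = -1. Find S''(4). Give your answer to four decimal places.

With σ_i denoting the second derivative at x_i, h_i = 1, 1, 3, and Δ_i = (y_(i+1) − y_i)/h_i = -14, 5, 5/3:
  1·σ_0 + 4·σ_1 + 1·σ_2 = 6(Δ_1 - Δ_0) = 114
  1·σ_1 + 8·σ_2 + 3·σ_3 = 6(Δ_2 - Δ_1) = -20
Clamped end conditions give two more equations: 2h_0·σ_0 + h_0·σ_1 = 6(Δ_0 - S'(-1)) = -102 and h_2·σ_2 + 2h_2·σ_3 = 6(S'(4) - Δ_2) = -16.
Forward elimination and back-substitution give σ_0 = -2202/29, σ_1 = 1446/29, σ_2 = -276/29, σ_3 = 182/87.

2.0920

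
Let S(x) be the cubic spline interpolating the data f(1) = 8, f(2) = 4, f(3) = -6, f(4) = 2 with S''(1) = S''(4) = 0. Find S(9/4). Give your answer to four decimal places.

Put M_i = S'' at the i-th knot. Here h = (1, 1, 1) and Δ = (-4, -10, 8), so the interior equations h_(i-1)·M_(i-1) + 2(h_(i-1)+h_i)·M_i + h_i·M_(i+1) = 6(Δ_i − Δ_(i-1)) read
  1·M_0 + 4·M_1 + 1·M_2 = 6(Δ_1 - Δ_0) = -36
  1·M_1 + 4·M_2 + 1·M_3 = 6(Δ_2 - Δ_1) = 108
Natural end conditions: M_0 = M_3 = 0.
Solving the tridiagonal system: M_0 = 0, M_1 = -84/5, M_2 = 156/5, M_3 = 0.
On [2, 3], S(x) = 4 - 48/5·(x - 2) - 42/5·(x - 2)² + 8·(x - 2)³.
With (x - 2) = 1/4: S(9/4) = 6/5.

1.2000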